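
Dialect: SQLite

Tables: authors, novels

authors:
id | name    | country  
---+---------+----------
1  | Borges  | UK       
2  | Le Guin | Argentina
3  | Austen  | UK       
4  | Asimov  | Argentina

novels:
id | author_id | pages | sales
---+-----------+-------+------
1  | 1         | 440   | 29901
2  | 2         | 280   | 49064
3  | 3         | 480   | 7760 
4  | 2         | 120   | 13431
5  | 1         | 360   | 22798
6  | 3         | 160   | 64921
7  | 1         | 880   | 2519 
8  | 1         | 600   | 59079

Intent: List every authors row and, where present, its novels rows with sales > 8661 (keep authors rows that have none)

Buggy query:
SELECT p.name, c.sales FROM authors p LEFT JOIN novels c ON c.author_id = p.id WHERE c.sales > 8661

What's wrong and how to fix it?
Bug: Filtering c.sales in WHERE discards the NULL rows produced by LEFT JOIN, turning it into an inner join

Fix: Move the right-table condition into the ON clause so unmatched parents are kept

Corrected query:
SELECT p.name, c.sales FROM authors p LEFT JOIN novels c ON c.author_id = p.id AND c.sales > 8661

Result:
name    | sales
--------+------
Borges  | 22798
Borges  | 29901
Borges  | 59079
Le Guin | 13431
Le Guin | 49064
Austen  | 64921
Asimov  | NULL 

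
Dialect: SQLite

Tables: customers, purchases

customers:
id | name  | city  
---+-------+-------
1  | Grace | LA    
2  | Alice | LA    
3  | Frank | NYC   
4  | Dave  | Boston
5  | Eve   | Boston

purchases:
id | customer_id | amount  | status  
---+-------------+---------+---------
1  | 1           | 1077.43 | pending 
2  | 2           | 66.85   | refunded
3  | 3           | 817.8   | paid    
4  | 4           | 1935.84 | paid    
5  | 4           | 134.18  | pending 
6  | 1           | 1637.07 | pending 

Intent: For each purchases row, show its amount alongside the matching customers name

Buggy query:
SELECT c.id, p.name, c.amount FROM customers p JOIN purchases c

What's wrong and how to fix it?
Bug: Missing join condition: each purchases row is matched to all customers rows instead of just its own

Fix: Add ON c.customer_id = p.id to the JOIN

Corrected query:
SELECT c.id, p.name, c.amount FROM customers p JOIN purchases c ON c.customer_id = p.id

Result:
id | name  | amount 
---+-------+--------
1  | Grace | 1077.43
2  | Alice | 66.85  
3  | Frank | 817.8  
4  | Dave  | 1935.84
5  | Dave  | 134.18 
6  | Grace | 1637.07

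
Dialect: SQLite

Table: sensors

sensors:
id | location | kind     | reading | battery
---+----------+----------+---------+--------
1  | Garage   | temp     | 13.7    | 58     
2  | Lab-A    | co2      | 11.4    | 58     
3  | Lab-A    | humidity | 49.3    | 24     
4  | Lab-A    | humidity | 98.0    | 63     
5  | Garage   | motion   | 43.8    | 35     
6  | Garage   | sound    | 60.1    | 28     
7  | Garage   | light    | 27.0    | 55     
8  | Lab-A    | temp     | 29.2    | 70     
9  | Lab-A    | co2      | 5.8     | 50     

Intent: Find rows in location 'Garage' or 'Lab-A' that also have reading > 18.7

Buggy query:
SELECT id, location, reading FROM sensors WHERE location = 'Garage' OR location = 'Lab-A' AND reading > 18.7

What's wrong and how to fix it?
Bug: Without parentheses, AND is evaluated before OR, so the reading filter only applies to the 'Lab-A' branch

Fix: Add parentheses around the OR so the AND applies to both alternatives

Corrected query:
SELECT id, location, reading FROM sensors WHERE (location = 'Garage' OR location = 'Lab-A') AND reading > 18.7

Result:
id | location | reading
---+----------+--------
3  | Lab-A    | 49.3   
4  | Lab-A    | 98     
5  | Garage   | 43.8   
6  | Garage   | 60.1   
7  | Garage   | 27     
8  | Lab-A    | 29.2   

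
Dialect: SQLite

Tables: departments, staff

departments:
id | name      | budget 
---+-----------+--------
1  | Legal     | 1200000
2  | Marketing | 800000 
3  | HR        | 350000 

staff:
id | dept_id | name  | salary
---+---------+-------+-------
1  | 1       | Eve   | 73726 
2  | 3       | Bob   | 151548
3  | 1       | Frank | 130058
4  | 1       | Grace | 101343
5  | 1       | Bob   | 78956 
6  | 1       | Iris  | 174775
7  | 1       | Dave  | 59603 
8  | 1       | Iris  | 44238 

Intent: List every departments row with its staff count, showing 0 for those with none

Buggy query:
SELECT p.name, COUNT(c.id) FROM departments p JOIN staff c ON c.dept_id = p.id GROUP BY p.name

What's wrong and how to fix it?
Bug: INNER JOIN drops departments rows that have no matching staff rows

Fix: Switch to LEFT JOIN to retain unmatched parent rows

Corrected query:
SELECT p.name, COUNT(c.id) FROM departments p LEFT JOIN staff c ON c.dept_id = p.id GROUP BY p.name

Result:
name      | COUNT(c.id)
----------+------------
HR        | 1          
Legal     | 7          
Marketing | 0          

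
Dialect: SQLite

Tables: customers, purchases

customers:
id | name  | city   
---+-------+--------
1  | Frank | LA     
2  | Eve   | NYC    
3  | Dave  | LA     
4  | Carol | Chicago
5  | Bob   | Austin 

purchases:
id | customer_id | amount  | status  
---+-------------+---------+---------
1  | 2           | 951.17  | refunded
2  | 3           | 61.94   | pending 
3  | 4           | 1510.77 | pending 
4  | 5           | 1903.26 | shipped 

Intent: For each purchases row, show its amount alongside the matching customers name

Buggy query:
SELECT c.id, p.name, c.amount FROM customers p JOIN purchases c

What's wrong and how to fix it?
Bug: JOIN with no ON clause produces a cartesian product; every purchases row pairs with every customers row

Fix: Specify the join condition linking the foreign key to the parent id

Corrected query:
SELECT c.id, p.name, c.amount FROM customers p JOIN purchases c ON c.customer_id = p.id

Result:
id | name  | amount 
---+-------+--------
1  | Eve   | 951.17 
2  | Dave  | 61.94  
3  | Carol | 1510.77
4  | Bob   | 1903.26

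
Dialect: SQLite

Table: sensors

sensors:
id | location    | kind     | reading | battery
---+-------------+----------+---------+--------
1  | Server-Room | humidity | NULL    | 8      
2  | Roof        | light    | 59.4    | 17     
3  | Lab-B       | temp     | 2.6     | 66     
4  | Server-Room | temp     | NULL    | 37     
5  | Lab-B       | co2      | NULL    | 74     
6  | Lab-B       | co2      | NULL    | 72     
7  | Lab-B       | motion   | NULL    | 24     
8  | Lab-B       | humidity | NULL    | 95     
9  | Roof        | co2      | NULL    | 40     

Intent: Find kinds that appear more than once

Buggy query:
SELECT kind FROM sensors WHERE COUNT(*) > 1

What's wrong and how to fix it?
Bug: COUNT(*) is an aggregate and cannot be used in WHERE

Fix: GROUP BY kind, then filter groups with HAVING COUNT(*) > 1

Corrected query:
SELECT kind FROM sensors GROUP BY kind HAVING COUNT(*) > 1

Result:
kind    
--------
co2     
humidity
temp    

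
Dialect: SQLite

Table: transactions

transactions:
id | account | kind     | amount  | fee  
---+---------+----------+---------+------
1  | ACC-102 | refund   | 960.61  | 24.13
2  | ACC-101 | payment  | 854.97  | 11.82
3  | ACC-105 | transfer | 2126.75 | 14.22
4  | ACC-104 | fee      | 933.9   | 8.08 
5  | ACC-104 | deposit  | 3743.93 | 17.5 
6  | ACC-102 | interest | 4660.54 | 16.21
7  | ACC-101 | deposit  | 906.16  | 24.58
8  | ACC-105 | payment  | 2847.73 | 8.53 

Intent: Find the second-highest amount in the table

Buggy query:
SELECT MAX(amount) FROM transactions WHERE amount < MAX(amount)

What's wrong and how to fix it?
Bug: MAX(amount) on the right of the comparison is an aggregate-in-WHERE error

Fix: Put the inner MAX in a scalar subquery

Corrected query:
SELECT MAX(amount) FROM transactions WHERE amount < (SELECT MAX(amount) FROM transactions)

Result:
MAX(amount)
-----------
3743.93    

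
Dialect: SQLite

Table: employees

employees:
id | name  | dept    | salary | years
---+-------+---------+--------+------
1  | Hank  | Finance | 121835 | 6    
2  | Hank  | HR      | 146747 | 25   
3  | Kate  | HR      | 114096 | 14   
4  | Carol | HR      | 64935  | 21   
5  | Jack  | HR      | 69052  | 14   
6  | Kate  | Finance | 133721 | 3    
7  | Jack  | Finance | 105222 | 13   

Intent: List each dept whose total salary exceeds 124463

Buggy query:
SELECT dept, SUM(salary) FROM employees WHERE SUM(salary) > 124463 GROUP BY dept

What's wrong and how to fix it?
Bug: SUM(salary) is an aggregate, but WHERE filters rows before aggregation

Fix: Move the aggregate condition to a HAVING clause

Corrected query:
SELECT dept, SUM(salary) FROM employees GROUP BY dept HAVING SUM(salary) > 124463

Result:
dept    | SUM(salary)
--------+------------
Finance | 360778     
HR      | 394830     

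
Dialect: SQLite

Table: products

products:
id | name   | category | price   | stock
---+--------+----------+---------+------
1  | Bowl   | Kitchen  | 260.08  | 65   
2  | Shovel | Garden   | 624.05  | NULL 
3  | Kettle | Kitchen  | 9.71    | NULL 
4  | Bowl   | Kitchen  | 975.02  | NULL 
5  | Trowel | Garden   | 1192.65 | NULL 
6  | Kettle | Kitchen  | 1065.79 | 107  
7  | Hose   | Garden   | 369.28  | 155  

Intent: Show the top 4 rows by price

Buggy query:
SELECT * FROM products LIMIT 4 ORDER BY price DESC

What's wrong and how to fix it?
Bug: ORDER BY cannot follow LIMIT; LIMIT is the final clause

Fix: Swap the clauses: ORDER BY first, then LIMIT

Corrected query:
SELECT * FROM products ORDER BY price DESC LIMIT 4

Result:
id | name   | category | price   | stock
---+--------+----------+---------+------
5  | Trowel | Garden   | 1192.65 | NULL 
6  | Kettle | Kitchen  | 1065.79 | 107  
4  | Bowl   | Kitchen  | 975.02  | NULL 
2  | Shovel | Garden   | 624.05  | NULL 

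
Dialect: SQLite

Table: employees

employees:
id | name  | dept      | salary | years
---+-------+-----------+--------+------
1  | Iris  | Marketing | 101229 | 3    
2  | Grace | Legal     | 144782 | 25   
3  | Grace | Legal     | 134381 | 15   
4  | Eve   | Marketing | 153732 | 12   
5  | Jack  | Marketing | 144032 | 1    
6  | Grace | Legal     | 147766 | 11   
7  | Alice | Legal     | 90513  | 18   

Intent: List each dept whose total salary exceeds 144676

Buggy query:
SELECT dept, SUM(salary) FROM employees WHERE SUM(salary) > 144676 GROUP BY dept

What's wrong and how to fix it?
Bug: Aggregate functions cannot appear in a WHERE clause

Fix: Use HAVING (which filters groups after aggregation) instead of WHERE

Corrected query:
SELECT dept, SUM(salary) FROM employees GROUP BY dept HAVING SUM(salary) > 144676

Result:
dept      | SUM(salary)
----------+------------
Legal     | 517442     
Marketing | 398993     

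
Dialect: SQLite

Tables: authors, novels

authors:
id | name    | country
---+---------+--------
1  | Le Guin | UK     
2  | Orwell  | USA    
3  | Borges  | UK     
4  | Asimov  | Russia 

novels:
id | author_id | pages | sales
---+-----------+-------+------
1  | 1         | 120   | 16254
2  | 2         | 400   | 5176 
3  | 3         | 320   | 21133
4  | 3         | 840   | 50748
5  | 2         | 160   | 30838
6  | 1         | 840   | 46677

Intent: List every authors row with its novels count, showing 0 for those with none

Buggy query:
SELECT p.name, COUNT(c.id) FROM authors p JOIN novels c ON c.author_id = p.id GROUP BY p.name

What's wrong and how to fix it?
Bug: An inner join excludes parents with zero children

Fix: Switch to LEFT JOIN to retain unmatched parent rows

Corrected query:
SELECT p.name, COUNT(c.id) FROM authors p LEFT JOIN novels c ON c.author_id = p.id GROUP BY p.name

Result:
name    | COUNT(c.id)
--------+------------
Asimov  | 0          
Borges  | 2          
Le Guin | 2          
Orwell  | 2          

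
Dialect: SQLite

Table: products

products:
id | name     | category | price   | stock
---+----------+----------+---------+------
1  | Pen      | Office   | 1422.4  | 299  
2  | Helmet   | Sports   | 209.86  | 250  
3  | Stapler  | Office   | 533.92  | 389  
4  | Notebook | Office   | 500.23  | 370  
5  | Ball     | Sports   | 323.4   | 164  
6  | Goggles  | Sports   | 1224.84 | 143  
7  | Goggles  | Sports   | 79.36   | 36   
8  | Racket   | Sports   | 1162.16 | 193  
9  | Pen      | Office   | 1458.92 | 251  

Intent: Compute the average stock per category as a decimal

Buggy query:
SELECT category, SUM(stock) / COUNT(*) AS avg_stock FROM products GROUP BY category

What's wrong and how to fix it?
Bug: SUM(stock) and COUNT(*) are both integers; the division truncates the fractional part

Fix: Cast one side to REAL so the division keeps the fractional part

Corrected query:
SELECT category, SUM(stock) * 1.0 / COUNT(*) AS avg_stock FROM products GROUP BY category

Result:
category | avg_stock
---------+----------
Office   | 327.25   
Sports   | 157.2    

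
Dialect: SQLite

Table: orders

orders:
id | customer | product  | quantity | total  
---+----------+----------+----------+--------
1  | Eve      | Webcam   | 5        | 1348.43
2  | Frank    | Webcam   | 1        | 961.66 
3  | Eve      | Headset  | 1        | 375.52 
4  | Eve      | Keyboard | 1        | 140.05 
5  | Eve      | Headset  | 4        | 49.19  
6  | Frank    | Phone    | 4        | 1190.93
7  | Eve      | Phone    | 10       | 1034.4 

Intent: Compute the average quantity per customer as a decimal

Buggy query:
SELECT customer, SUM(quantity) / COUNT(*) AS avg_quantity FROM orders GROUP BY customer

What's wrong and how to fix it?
Bug: SUM(quantity) and COUNT(*) are both integers; the division truncates the fractional part

Fix: Cast one side to REAL so the division keeps the fractional part

Corrected query:
SELECT customer, SUM(quantity) * 1.0 / COUNT(*) AS avg_quantity FROM orders GROUP BY customer

Result:
customer | avg_quantity
---------+-------------
Eve      | 4.2         
Frank    | 2.5         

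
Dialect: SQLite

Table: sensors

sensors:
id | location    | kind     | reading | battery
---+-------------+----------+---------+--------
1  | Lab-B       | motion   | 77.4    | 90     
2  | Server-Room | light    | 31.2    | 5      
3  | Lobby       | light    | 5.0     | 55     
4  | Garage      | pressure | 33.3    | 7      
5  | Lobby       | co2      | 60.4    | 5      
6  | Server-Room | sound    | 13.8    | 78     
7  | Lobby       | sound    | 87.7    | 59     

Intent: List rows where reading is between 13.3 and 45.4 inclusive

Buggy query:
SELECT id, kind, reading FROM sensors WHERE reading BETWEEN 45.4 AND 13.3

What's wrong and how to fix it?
Bug: The bounds are reversed; BETWEEN a AND b requires a <= b to match anything

Fix: Write BETWEEN 13.3 AND 45.4

Corrected query:
SELECT id, kind, reading FROM sensors WHERE reading BETWEEN 13.3 AND 45.4

Result:
id | kind     | reading
---+----------+--------
2  | light    | 31.2   
4  | pressure | 33.3   
6  | sound    | 13.8   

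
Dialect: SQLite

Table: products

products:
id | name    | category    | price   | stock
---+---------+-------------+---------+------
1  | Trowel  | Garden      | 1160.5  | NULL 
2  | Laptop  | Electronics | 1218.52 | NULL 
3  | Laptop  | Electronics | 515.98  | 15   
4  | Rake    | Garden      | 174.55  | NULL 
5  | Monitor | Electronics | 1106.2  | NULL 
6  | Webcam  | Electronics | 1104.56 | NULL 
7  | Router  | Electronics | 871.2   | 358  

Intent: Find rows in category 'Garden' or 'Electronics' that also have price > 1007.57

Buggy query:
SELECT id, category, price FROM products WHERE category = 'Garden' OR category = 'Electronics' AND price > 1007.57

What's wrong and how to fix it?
Bug: AND binds tighter than OR, so this parses as category = 'Garden' OR (category = 'Electronics' AND price > 1007.57)

Fix: Group the OR with parentheses (or use IN), then AND the threshold

Corrected query:
SELECT id, category, price FROM products WHERE (category = 'Garden' OR category = 'Electronics') AND price > 1007.57

Result:
id | category    | price  
---+-------------+--------
1  | Garden      | 1160.5 
2  | Electronics | 1218.52
5  | Electronics | 1106.2 
6  | Electronics | 1104.56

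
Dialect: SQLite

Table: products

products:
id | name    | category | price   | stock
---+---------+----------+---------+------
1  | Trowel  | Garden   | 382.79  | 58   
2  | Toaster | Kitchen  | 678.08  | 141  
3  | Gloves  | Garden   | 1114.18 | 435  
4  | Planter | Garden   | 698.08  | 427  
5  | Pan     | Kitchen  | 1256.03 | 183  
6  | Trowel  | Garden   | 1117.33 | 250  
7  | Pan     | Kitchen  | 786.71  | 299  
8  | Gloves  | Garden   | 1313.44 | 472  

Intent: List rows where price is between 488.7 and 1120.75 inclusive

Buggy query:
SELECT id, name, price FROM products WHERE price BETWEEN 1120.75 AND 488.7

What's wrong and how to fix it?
Bug: BETWEEN expects the lower bound first; with 1120.75 AND 488.7 the range is empty

Fix: Write BETWEEN 488.7 AND 1120.75

Corrected query:
SELECT id, name, price FROM products WHERE price BETWEEN 488.7 AND 1120.75

Result:
id | name    | price  
---+---------+--------
2  | Toaster | 678.08 
3  | Gloves  | 1114.18
4  | Planter | 698.08 
6  | Trowel  | 1117.33
7  | Pan     | 786.71 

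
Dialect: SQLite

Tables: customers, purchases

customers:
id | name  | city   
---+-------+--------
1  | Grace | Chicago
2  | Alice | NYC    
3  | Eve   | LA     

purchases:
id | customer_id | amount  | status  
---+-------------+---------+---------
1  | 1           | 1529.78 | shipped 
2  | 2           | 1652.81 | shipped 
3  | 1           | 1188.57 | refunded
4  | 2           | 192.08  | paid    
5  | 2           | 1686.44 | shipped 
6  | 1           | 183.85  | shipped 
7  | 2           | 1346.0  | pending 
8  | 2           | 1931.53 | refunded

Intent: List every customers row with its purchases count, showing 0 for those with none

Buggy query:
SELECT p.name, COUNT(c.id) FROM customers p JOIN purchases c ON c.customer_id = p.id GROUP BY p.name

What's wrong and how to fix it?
Bug: An inner join excludes parents with zero children

Fix: Switch to LEFT JOIN to retain unmatched parent rows

Corrected query:
SELECT p.name, COUNT(c.id) FROM customers p LEFT JOIN purchases c ON c.customer_id = p.id GROUP BY p.name

Result:
name  | COUNT(c.id)
------+------------
Alice | 5          
Eve   | 0          
Grace | 3          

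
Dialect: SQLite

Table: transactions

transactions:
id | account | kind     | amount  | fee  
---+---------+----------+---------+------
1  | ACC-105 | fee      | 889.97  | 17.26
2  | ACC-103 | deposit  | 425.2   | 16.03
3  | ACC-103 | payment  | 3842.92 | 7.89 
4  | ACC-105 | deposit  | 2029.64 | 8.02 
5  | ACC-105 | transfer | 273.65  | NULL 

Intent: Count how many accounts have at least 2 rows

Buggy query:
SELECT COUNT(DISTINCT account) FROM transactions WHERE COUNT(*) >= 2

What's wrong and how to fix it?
Bug: WHERE filters individual rows, not groups, so a group-level COUNT is invalid there

Fix: Use a subquery that GROUPs and filters with HAVING, then count its rows

Corrected query:
SELECT COUNT(*) FROM (SELECT account FROM transactions GROUP BY account HAVING COUNT(*) >= 2)

Result:
COUNT(*)
--------
2       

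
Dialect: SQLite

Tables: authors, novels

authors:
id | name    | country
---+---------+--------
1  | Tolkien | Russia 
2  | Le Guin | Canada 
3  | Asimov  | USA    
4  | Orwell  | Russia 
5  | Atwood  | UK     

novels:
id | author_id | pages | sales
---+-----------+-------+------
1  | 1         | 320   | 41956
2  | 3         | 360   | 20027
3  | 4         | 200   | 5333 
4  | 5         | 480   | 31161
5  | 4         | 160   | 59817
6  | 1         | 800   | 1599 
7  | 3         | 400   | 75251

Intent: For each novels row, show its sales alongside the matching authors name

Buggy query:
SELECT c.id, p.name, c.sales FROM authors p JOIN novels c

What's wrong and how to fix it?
Bug: JOIN with no ON clause produces a cartesian product; every novels row pairs with every authors row

Fix: Add ON c.author_id = p.id to the JOIN

Corrected query:
SELECT c.id, p.name, c.sales FROM authors p JOIN novels c ON c.author_id = p.id

Result:
id | name    | sales
---+---------+------
1  | Tolkien | 41956
2  | Asimov  | 20027
3  | Orwell  | 5333 
4  | Atwood  | 31161
5  | Orwell  | 59817
6  | Tolkien | 1599 
7  | Asimov  | 75251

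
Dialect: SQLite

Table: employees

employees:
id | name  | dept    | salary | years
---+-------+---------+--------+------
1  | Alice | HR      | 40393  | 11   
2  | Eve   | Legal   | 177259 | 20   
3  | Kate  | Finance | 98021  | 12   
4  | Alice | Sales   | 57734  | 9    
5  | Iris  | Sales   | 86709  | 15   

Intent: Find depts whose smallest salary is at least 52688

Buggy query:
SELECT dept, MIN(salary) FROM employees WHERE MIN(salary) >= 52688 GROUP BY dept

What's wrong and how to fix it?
Bug: MIN() in WHERE is a misuse of aggregate

Fix: Replace WHERE with HAVING after the GROUP BY

Corrected query:
SELECT dept, MIN(salary) FROM employees GROUP BY dept HAVING MIN(salary) >= 52688

Result:
dept    | MIN(salary)
--------+------------
Finance | 98021      
Legal   | 177259     
Sales   | 57734      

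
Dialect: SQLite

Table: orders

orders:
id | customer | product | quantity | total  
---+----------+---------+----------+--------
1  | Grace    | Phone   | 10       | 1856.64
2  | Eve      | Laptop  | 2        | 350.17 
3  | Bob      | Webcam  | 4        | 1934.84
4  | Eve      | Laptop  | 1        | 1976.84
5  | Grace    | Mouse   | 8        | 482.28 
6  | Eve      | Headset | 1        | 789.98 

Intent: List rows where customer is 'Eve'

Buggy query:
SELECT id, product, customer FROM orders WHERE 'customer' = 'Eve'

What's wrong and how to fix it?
Bug: 'customer' in single quotes is a string literal, not the column; the comparison is literal-vs-literal and never true

Fix: Reference the column as customer without single quotes

Corrected query:
SELECT id, product, customer FROM orders WHERE customer = 'Eve'

Result:
id | product | customer
---+---------+---------
2  | Laptop  | Eve     
4  | Laptop  | Eve     
6  | Headset | Eve     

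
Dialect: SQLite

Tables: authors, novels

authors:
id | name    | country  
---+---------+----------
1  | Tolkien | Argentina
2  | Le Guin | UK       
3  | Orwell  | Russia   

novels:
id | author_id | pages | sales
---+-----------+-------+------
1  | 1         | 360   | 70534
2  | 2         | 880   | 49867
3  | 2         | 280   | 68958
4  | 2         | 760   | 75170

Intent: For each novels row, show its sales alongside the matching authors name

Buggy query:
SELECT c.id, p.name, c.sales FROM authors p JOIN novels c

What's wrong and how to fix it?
Bug: Missing join condition: each novels row is matched to all authors rows instead of just its own

Fix: Specify the join condition linking the foreign key to the parent id

Corrected query:
SELECT c.id, p.name, c.sales FROM authors p JOIN novels c ON c.author_id = p.id

Result:
id | name    | sales
---+---------+------
1  | Tolkien | 70534
2  | Le Guin | 49867
3  | Le Guin | 68958
4  | Le Guin | 75170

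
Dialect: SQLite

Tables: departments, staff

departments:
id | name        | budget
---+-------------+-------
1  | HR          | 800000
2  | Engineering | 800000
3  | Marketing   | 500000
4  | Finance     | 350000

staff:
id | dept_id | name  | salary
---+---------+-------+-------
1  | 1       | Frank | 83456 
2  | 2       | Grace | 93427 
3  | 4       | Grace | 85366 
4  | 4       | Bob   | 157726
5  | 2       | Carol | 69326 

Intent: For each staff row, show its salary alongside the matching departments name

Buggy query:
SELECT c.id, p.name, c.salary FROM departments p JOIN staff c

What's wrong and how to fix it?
Bug: Missing join condition: each staff row is matched to all departments rows instead of just its own

Fix: Specify the join condition linking the foreign key to the parent id

Corrected query:
SELECT c.id, p.name, c.salary FROM departments p JOIN staff c ON c.dept_id = p.id

Result:
id | name        | salary
---+-------------+-------
1  | HR          | 83456 
2  | Engineering | 93427 
3  | Finance     | 85366 
4  | Finance     | 157726
5  | Engineering | 69326 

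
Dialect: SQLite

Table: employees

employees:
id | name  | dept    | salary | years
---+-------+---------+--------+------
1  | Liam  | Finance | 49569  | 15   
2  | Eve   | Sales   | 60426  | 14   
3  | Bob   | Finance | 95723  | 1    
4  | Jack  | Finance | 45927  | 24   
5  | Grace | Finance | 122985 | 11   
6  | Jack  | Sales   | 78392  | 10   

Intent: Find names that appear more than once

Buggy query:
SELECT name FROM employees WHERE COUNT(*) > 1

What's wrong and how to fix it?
Bug: WHERE can't reference COUNT(*); aggregates are computed after WHERE

Fix: Group first, then use HAVING for the count condition

Corrected query:
SELECT name FROM employees GROUP BY name HAVING COUNT(*) > 1

Result:
name
----
Jack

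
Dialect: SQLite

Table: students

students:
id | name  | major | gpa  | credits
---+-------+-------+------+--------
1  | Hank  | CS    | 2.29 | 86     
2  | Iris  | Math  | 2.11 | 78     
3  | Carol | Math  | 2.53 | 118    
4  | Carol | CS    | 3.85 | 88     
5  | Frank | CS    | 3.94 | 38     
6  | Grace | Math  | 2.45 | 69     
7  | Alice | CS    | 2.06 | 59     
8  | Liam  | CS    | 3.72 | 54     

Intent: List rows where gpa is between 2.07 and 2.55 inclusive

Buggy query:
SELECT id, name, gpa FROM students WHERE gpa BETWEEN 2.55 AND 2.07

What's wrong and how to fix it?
Bug: BETWEEN expects the lower bound first; with 2.55 AND 2.07 the range is empty

Fix: Write BETWEEN 2.07 AND 2.55

Corrected query:
SELECT id, name, gpa FROM students WHERE gpa BETWEEN 2.07 AND 2.55

Result:
id | name  | gpa 
---+-------+-----
1  | Hank  | 2.29
2  | Iris  | 2.11
3  | Carol | 2.53
6  | Grace | 2.45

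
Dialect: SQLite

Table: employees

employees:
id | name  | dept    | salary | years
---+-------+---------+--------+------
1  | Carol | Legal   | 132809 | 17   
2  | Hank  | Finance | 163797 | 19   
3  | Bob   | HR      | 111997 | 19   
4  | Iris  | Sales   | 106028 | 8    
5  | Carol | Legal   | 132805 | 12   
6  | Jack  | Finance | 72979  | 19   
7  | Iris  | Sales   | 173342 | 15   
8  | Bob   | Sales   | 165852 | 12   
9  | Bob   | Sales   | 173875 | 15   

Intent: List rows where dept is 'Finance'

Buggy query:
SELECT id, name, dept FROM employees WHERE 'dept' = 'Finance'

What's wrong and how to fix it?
Bug: Single quotes denote string literals in SQL; the column name is being compared as a constant string

Fix: Reference the column as dept without single quotes

Corrected query:
SELECT id, name, dept FROM employees WHERE dept = 'Finance'

Result:
id | name | dept   
---+------+--------
2  | Hank | Finance
6  | Jack | Finance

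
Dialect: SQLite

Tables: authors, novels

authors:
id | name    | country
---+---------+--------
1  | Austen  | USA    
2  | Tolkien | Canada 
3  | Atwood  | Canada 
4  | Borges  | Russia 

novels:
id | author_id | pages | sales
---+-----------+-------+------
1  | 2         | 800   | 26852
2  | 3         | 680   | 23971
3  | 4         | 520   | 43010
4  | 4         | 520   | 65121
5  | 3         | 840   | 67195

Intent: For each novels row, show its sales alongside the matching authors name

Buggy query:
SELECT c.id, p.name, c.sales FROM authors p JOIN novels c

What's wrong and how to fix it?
Bug: JOIN with no ON clause produces a cartesian product; every novels row pairs with every authors row

Fix: Specify the join condition linking the foreign key to the parent id

Corrected query:
SELECT c.id, p.name, c.sales FROM authors p JOIN novels c ON c.author_id = p.id

Result:
id | name    | sales
---+---------+------
1  | Tolkien | 26852
2  | Atwood  | 23971
3  | Borges  | 43010
4  | Borges  | 65121
5  | Atwood  | 67195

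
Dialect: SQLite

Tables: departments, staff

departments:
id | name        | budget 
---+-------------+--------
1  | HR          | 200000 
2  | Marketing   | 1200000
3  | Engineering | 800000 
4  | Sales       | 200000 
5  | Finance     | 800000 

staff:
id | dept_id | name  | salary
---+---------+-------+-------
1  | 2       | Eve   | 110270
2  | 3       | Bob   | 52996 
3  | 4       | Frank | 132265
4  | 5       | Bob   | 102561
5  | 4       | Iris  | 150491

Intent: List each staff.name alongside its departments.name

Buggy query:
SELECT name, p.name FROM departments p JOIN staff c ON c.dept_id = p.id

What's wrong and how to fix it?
Bug: 'name' exists in both joined tables, so the database can't tell which one is meant

Fix: Qualify the column with its table alias (c.name)

Corrected query:
SELECT c.name, p.name FROM departments p JOIN staff c ON c.dept_id = p.id

Result:
name  | name       
------+------------
Eve   | Marketing  
Bob   | Engineering
Frank | Sales      
Bob   | Finance    
Iris  | Sales      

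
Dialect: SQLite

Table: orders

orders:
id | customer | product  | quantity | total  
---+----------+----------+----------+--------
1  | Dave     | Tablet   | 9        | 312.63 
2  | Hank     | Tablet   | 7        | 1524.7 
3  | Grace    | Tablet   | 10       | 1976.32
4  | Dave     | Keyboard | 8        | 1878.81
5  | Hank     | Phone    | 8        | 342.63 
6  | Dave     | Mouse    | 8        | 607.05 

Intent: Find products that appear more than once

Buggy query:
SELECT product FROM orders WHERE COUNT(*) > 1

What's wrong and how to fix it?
Bug: COUNT(*) is an aggregate and cannot be used in WHERE

Fix: Group first, then use HAVING for the count condition

Corrected query:
SELECT product FROM orders GROUP BY product HAVING COUNT(*) > 1

Result:
product
-------
Tablet 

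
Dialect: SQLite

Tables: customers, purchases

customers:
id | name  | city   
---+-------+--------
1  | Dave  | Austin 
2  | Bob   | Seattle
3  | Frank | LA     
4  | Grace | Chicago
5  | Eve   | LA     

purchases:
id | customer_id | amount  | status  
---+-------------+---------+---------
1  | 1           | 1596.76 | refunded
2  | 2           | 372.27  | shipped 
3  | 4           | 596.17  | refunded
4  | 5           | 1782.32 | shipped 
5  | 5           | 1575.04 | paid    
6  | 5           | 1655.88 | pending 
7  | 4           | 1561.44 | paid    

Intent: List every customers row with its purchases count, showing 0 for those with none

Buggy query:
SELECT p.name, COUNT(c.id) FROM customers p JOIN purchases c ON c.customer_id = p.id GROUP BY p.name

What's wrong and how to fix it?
Bug: INNER JOIN drops customers rows that have no matching purchases rows

Fix: Use LEFT JOIN so parents without children still appear (COUNT(c.id) gives 0)

Corrected query:
SELECT p.name, COUNT(c.id) FROM customers p LEFT JOIN purchases c ON c.customer_id = p.id GROUP BY p.name

Result:
name  | COUNT(c.id)
------+------------
Bob   | 1          
Dave  | 1          
Eve   | 3          
Frank | 0          
Grace | 2          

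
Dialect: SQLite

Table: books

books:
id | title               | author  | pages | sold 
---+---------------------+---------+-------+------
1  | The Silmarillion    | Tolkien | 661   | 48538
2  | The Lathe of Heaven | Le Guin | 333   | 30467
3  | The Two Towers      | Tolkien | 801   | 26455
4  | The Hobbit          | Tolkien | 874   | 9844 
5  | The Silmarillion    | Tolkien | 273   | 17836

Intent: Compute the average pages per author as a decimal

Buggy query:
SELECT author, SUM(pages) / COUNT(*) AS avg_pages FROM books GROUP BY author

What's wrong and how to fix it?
Bug: SUM(pages) and COUNT(*) are both integers; the division truncates the fractional part

Fix: Cast one side to REAL so the division keeps the fractional part

Corrected query:
SELECT author, SUM(pages) * 1.0 / COUNT(*) AS avg_pages FROM books GROUP BY author

Result:
author  | avg_pages
--------+----------
Le Guin | 333      
Tolkien | 652.25   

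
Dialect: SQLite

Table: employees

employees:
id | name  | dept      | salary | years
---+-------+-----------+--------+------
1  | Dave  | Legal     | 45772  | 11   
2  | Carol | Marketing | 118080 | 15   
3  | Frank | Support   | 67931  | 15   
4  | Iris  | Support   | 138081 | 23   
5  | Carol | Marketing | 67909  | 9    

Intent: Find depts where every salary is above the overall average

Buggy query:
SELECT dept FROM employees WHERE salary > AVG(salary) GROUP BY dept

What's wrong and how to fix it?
Bug: WHERE evaluates per row before aggregation, so AVG() is unavailable

Fix: Use a subquery for AVG and a HAVING MIN(...) filter so the condition holds for every row in the group

Corrected query:
SELECT dept FROM employees GROUP BY dept HAVING MIN(salary) > (SELECT AVG(salary) FROM employees)

Result:
(no rows)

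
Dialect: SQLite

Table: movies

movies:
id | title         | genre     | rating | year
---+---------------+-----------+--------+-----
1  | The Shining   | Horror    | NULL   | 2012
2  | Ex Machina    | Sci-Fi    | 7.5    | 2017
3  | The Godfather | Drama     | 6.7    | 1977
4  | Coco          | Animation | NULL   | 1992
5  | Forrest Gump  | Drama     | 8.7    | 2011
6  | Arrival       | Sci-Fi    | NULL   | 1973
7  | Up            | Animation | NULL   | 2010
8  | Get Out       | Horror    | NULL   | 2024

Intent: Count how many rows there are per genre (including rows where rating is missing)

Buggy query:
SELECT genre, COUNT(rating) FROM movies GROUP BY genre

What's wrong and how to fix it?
Bug: COUNT(rating) skips NULLs, so groups with missing rating are undercounted

Fix: Use COUNT(*) to count all rows regardless of NULL

Corrected query:
SELECT genre, COUNT(*) FROM movies GROUP BY genre

Result:
genre     | COUNT(*)
----------+---------
Animation | 2       
Drama     | 2       
Horror    | 2       
Sci-Fi    | 2       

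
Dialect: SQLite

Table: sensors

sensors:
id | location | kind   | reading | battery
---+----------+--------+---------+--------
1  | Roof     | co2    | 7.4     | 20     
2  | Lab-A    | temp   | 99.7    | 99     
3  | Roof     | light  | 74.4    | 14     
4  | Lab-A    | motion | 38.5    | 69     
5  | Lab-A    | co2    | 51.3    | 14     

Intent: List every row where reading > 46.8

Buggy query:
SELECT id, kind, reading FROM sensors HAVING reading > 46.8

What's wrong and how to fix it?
Bug: This is a non-aggregate query (no GROUP BY, no aggregates), so in SQLite the HAVING clause is invalid here; a row-level condition belongs in WHERE

Fix: Replace HAVING with WHERE since the condition applies to individual rows

Corrected query:
SELECT id, kind, reading FROM sensors WHERE reading > 46.8

Result:
id | kind  | reading
---+-------+--------
2  | temp  | 99.7   
3  | light | 74.4   
5  | co2   | 51.3   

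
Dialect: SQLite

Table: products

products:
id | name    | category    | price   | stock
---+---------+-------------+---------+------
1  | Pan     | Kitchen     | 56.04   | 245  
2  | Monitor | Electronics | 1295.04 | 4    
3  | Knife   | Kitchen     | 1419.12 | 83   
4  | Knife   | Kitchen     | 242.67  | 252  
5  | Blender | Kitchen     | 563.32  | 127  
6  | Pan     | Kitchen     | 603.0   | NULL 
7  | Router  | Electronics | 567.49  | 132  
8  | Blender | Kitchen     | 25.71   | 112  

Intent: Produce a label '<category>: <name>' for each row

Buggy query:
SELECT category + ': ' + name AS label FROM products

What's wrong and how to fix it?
Bug: '+' is numeric addition; on text columns SQLite converts them to 0 instead of concatenating

Fix: Use the || operator for string concatenation

Corrected query:
SELECT category || ': ' || name AS label FROM products

Result:
label               
--------------------
Kitchen: Pan        
Electronics: Monitor
Kitchen: Knife      
Kitchen: Knife      
Kitchen: Blender    
Kitchen: Pan        
Electronics: Router 
Kitchen: Blender    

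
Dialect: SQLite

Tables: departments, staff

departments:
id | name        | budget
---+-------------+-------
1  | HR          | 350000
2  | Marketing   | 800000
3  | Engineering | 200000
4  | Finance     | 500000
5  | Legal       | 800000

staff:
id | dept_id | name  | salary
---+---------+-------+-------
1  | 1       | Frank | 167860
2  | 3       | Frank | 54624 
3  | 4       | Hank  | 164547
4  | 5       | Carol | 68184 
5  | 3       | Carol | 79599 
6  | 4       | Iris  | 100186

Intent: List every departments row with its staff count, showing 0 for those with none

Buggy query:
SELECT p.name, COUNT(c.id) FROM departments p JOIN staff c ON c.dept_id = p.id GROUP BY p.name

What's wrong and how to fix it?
Bug: An inner join excludes parents with zero children

Fix: Use LEFT JOIN so parents without children still appear (COUNT(c.id) gives 0)

Corrected query:
SELECT p.name, COUNT(c.id) FROM departments p LEFT JOIN staff c ON c.dept_id = p.id GROUP BY p.name

Result:
name        | COUNT(c.id)
------------+------------
Engineering | 2          
Finance     | 2          
HR          | 1          
Legal       | 1          
Marketing   | 0          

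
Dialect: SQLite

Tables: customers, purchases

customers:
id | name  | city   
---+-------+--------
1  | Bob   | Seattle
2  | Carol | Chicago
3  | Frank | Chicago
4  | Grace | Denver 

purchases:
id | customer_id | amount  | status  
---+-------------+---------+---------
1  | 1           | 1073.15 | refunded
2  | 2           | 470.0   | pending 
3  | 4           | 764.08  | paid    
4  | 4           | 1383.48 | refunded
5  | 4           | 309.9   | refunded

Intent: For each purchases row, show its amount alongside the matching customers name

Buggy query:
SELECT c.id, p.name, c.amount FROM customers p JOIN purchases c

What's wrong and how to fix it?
Bug: Missing join condition: each purchases row is matched to all customers rows instead of just its own

Fix: Add ON c.customer_id = p.id to the JOIN

Corrected query:
SELECT c.id, p.name, c.amount FROM customers p JOIN purchases c ON c.customer_id = p.id

Result:
id | name  | amount 
---+-------+--------
1  | Bob   | 1073.15
2  | Carol | 470    
3  | Grace | 764.08 
4  | Grace | 1383.48
5  | Grace | 309.9  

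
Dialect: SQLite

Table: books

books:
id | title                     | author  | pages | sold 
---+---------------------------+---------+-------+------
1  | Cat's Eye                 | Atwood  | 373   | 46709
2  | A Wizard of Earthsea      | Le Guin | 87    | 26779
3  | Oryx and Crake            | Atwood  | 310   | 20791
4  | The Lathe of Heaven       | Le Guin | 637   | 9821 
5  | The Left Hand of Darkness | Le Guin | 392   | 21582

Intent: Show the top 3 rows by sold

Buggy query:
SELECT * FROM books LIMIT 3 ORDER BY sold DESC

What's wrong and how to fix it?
Bug: ORDER BY cannot follow LIMIT; LIMIT is the final clause

Fix: Swap the clauses: ORDER BY first, then LIMIT

Corrected query:
SELECT * FROM books ORDER BY sold DESC LIMIT 3

Result:
id | title                     | author  | pages | sold 
---+---------------------------+---------+-------+------
1  | Cat's Eye                 | Atwood  | 373   | 46709
2  | A Wizard of Earthsea      | Le Guin | 87    | 26779
5  | The Left Hand of Darkness | Le Guin | 392   | 21582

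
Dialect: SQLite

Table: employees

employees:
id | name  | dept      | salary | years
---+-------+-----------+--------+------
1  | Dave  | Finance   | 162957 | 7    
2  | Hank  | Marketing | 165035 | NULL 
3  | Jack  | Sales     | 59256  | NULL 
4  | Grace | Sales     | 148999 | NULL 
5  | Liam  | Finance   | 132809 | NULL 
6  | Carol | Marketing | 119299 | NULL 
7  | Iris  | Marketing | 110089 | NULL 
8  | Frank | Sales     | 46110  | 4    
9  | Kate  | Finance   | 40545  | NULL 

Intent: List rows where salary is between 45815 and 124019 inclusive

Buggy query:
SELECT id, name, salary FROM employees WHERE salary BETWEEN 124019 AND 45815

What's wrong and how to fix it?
Bug: BETWEEN expects the lower bound first; with 124019 AND 45815 the range is empty

Fix: Write BETWEEN 45815 AND 124019

Corrected query:
SELECT id, name, salary FROM employees WHERE salary BETWEEN 45815 AND 124019

Result:
id | name  | salary
---+-------+-------
3  | Jack  | 59256 
6  | Carol | 119299
7  | Iris  | 110089
8  | Frank | 46110 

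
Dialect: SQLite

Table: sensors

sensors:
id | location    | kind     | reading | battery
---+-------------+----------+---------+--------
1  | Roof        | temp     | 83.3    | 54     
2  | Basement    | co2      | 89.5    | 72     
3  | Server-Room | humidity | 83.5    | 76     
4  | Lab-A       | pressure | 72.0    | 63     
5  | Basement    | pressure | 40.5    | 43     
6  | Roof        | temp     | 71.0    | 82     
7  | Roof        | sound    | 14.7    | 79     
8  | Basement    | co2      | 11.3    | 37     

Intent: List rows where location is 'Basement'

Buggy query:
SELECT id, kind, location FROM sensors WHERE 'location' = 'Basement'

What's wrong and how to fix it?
Bug: Single quotes denote string literals in SQL; the column name is being compared as a constant string

Fix: Reference the column as location without single quotes

Corrected query:
SELECT id, kind, location FROM sensors WHERE location = 'Basement'

Result:
id | kind     | location
---+----------+---------
2  | co2      | Basement
5  | pressure | Basement
8  | co2      | Basement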